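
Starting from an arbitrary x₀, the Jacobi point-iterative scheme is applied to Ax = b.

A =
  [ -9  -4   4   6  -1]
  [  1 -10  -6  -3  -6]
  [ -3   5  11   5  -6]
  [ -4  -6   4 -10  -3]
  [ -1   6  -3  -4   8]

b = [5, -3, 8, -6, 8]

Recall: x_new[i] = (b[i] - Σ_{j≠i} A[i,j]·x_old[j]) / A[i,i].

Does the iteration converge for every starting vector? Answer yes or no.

A = D + L + U where D = diag(-9, -10, 11, -10, 8).
T_J = -D⁻¹(L+U): T[0,2] = -(4)/(-9) = +0.4444; T[0,0] = 0.
  T[0,:] = [+0.0000 -0.4444 +0.4444 +0.6667 -0.1111]
  T[1,:] = [+0.1000 +0.0000 -0.6000 -0.3000 -0.6000]
  T[2,:] = [+0.2727 -0.4545 +0.0000 -0.4545 +0.5455]
  T[3,:] = [-0.4000 -0.6000 +0.4000 +0.0000 -0.3000]
  T[4,:] = [+0.1250 -0.7500 +0.3750 +0.5000 +0.0000]
|eigenvalues of T|: 1.2192, 0.7787, 0.7623, 0.7623, 0.0203.
ρ = 1.2192; 1.2192 > 1 ⇒ diverges.

no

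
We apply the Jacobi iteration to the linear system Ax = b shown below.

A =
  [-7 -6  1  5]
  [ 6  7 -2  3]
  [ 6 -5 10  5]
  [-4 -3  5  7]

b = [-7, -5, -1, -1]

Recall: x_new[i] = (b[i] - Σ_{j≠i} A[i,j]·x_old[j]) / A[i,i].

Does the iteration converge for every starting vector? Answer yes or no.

no

Let D = diag(-7, 7, 10, 7); L, U the strict triangles.
Jacobi T = -D⁻¹(L+U): T[2,1] = -(-5)/(10) = +0.5000; T[2,2] = 0.
  T[0,:] = [+0.0000  -0.8571  +0.1429  +0.7143]
  T[1,:] = [-0.8571  +0.0000  +0.2857  -0.4286]
  T[2,:] = [-0.6000  +0.5000  +0.0000  -0.5000]
  T[3,:] = [+0.5714  +0.4286  -0.7143  +0.0000]
moduli |λ_i(T)| = 1.3079, 1.0276, 0.2214, 0.2214.
spectral radius ρ = 1.3079; 1.3079 > 1: divergent.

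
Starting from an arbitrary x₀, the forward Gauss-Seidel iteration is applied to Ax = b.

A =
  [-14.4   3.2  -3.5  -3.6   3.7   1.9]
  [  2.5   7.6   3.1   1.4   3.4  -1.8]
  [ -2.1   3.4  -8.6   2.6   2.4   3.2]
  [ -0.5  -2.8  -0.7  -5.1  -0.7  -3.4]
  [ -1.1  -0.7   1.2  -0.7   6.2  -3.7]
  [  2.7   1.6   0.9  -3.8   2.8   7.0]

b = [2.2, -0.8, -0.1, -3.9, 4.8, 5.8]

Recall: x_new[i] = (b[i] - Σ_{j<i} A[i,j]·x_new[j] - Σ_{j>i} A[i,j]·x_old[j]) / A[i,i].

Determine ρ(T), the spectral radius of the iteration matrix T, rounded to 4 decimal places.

0.9242

Let D = diag(-14.4, 7.6, -8.6, -5.1, 6.2, 7); L, U the strict triangles.
T_GS = -(D+L)⁻¹U: row 0 first, T[0,5] = -(1.9)/(-14.4) = +0.1319; later rows by forward substitution.
  T[0,:] = [+0.0000, +0.2222, -0.2431, -0.2500, +0.2569, +0.1319]
  T[1,:] = [+0.0000, -0.0731, -0.3279, -0.1020, -0.5319, +0.1934]
  T[2,:] = [+0.0000, -0.0832, -0.0703, +0.3231, +0.0060, +0.4164]
  T[3,:] = [+0.0000, +0.0298, +0.2135, +0.0362, +0.1287, -0.8430]
  T[4,:] = [+0.0000, +0.0506, -0.0424, -0.1143, -0.0011, +0.4663]
  T[5,:] = [+0.0000, -0.0624, +0.3106, +0.1436, +0.0920, -0.7927]
|eigenvalues of T|: 0.9242, 0.2054, 0.2054, 0.1490, 0.1490, 0.0000.
ρ = 0.9242; 0.9242 < 1, so it converges for any x₀.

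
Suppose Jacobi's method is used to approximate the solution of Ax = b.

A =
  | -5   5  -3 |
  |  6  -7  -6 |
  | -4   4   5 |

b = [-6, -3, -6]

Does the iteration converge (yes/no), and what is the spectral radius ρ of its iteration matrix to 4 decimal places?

Write A = D+L+U with D = diag(-5, -7, 5).
T_J = -D⁻¹(L+U): T[1,0] = -(6)/(-7) = +0.8571; T[1,1] = 0.
  T[0,:] = [+0.0000 +1.0000 -0.6000]
  T[1,:] = [+0.8571 +0.0000 -0.8571]
  T[2,:] = [+0.8000 -0.8000 +0.0000]
|roots of det(T-λI)|: 1.1415, 0.8632, 0.2784.
ρ(T) = max|λ| = 1.1415; 1.1415 > 1 ⇒ diverges.

no, ρ = 1.1415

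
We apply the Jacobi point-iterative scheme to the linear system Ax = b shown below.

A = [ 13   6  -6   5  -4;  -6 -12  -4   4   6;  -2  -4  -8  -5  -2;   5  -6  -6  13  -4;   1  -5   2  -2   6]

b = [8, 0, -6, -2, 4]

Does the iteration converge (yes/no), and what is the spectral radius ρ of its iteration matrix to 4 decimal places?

no, ρ = 1.2476

Split A = D + L + U, D = diag(13, -12, -8, 13, 6).
Jacobi T = -D⁻¹(L+U): T[1,2] = -(-4)/(-12) = -0.3333; T[1,1] = 0.
  T[0,:] = [+0.0000 -0.4615 +0.4615 -0.3846 +0.3077]
  T[1,:] = [-0.5000 +0.0000 -0.3333 +0.3333 +0.5000]
  T[2,:] = [-0.2500 -0.5000 +0.0000 -0.6250 -0.2500]
  T[3,:] = [-0.3846 +0.4615 +0.4615 +0.0000 +0.3077]
  T[4,:] = [-0.1667 +0.8333 -0.3333 +0.3333 +0.0000]
|roots of det(T-λI)|: 1.2476, 0.7984, 0.6684, 0.6684, 0.1574.
ρ(T) = max|λ| = 1.2476; 1.2476 > 1: divergent.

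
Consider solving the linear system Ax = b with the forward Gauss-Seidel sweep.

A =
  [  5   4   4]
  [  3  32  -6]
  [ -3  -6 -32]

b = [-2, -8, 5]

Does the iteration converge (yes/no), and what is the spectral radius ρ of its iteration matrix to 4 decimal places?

yes, ρ = 0.1792

Write A = D+L+U with D = diag(5, 32, -32).
T_GS = -(D+L)⁻¹U: row 0 first, T[0,1] = -(4)/(5) = -0.8000; later rows by forward substitution.
  T[0,:] = [+0.0000 -0.8000 -0.8000]
  T[1,:] = [+0.0000 +0.0750 +0.2625]
  T[2,:] = [+0.0000 +0.0609 +0.0258]
|roots of det(T-λI)|: 0.1792, 0.0785, 0.0000.
ρ(T) = max|λ| = 0.1792; 0.1792 < 1 ⇒ converges.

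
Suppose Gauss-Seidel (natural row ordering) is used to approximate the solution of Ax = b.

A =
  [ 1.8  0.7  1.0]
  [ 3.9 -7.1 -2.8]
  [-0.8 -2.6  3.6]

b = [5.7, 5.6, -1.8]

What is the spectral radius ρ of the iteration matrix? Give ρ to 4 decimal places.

Split A = D + L + U, D = diag(1.8, -7.1, 3.6).
Gauss-Seidel: T = -(D+L)⁻¹U, row 0 first, T[0,1] = -(0.7)/(1.8) = -0.3889; later rows by forward substitution.
  T[0,:] = [+0.0000 -0.3889 -0.5556]
  T[1,:] = [+0.0000 -0.2136 -0.6995]
  T[2,:] = [+0.0000 -0.2407 -0.6287]
|eigenvalues of T|: 0.8810, 0.0387, 0.0000.
ρ(T) = max|λ| = 0.8810; 0.8810 < 1, so it converges for any x₀.

0.8810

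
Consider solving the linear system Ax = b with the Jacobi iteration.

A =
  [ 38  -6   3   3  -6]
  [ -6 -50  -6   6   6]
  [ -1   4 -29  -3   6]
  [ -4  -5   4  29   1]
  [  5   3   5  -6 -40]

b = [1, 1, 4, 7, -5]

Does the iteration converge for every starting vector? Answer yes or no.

Write A = D+L+U with D = diag(38, -50, -29, 29, -40).
Jacobi: T = -D⁻¹(L+U), T[2,0] = -(-1)/(-29) = -0.0345; T[2,2] = 0.
  T[0,:] = [+0.0000, +0.1579, -0.0789, -0.0789, +0.1579]
  T[1,:] = [-0.1200, +0.0000, -0.1200, +0.1200, +0.1200]
  T[2,:] = [-0.0345, +0.1379, +0.0000, -0.1034, +0.2069]
  T[3,:] = [+0.1379, +0.1724, -0.1379, +0.0000, -0.0345]
  T[4,:] = [+0.1250, +0.0750, +0.1250, -0.1500, +0.0000]
|eigenvalues of T|: 0.2391, 0.1759, 0.1759, 0.0649, 0.0158.
spectral radius ρ = 0.2391; 0.2391 < 1: convergent.

yes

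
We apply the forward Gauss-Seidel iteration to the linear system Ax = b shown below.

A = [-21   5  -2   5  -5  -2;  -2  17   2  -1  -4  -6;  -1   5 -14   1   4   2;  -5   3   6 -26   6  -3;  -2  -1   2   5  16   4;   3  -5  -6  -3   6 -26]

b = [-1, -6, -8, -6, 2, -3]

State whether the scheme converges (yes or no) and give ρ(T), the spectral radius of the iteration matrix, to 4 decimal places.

Let D = diag(-21, 17, -14, -26, 16, -26); L, U the strict triangles.
T_GS = -(D+L)⁻¹U: row 0 first, T[0,3] = -(5)/(-21) = +0.2381; later rows by forward substitution.
  T[0,:] = [+0.0000, +0.2381, -0.0952, +0.2381, -0.2381, -0.0952]
  T[1,:] = [+0.0000, +0.0280, -0.1289, +0.0868, +0.2073, +0.3417]
  T[2,:] = [+0.0000, -0.0070, -0.0392, +0.0854, +0.3768, +0.2717]
  T[3,:] = [+0.0000, -0.0442, -0.0056, -0.0161, +0.3874, +0.0051]
  T[4,:] = [+0.0000, +0.0462, -0.0133, +0.0295, -0.1850, -0.2761]
  T[5,:] = [+0.0000, +0.0395, +0.0204, -0.0003, -0.2417, -0.2037]
|eigenvalues of T|: 0.5194, 0.0790, 0.0790, 0.0674, 0.0610, 0.0000.
ρ = 0.5194; 0.5194 < 1, so it converges for any x₀.

yes, ρ = 0.5194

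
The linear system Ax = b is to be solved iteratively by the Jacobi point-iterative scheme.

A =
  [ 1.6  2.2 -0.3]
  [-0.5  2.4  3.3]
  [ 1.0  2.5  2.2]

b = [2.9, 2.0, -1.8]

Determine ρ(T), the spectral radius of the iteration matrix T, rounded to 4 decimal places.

Diagonal D = diag(1.6, 2.4, 2.2); L, U strict lower/upper.
T_J = -D⁻¹(L+U): T[0,2] = -(-0.3)/(1.6) = +0.1875; T[0,0] = 0.
  T[0,:] = [+0.0000, -1.3750, +0.1875]
  T[1,:] = [+0.2083, +0.0000, -1.3750]
  T[2,:] = [-0.4545, -1.1364, +0.0000]
|λ(T)| sorted: 1.3618, 0.8147, 0.8147.
ρ = 1.3618; 1.3618 > 1: divergent.

1.3618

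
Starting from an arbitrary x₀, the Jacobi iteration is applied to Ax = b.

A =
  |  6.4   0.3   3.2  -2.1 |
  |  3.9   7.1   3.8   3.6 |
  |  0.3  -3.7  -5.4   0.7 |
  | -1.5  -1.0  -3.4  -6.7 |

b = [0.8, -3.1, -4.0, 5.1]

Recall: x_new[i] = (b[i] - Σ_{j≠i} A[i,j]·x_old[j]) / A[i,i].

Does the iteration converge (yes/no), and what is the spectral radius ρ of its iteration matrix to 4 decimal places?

Diagonal D = diag(6.4, 7.1, -5.4, -6.7); L, U strict lower/upper.
Jacobi T = -D⁻¹(L+U): T[0,2] = -(3.2)/(6.4) = -0.5000; T[0,0] = 0.
  T[0,:] = [+0.0000, -0.0469, -0.5000, +0.3281]
  T[1,:] = [-0.5493, +0.0000, -0.5352, -0.5070]
  T[2,:] = [+0.0556, -0.6852, +0.0000, +0.1296]
  T[3,:] = [-0.2239, -0.1493, -0.5075, +0.0000]
eigenvalue magnitudes: 0.8334, 0.6238, 0.6238, 0.0052.
ρ = 0.8334; 0.8334 < 1: convergent.

yes, ρ = 0.8334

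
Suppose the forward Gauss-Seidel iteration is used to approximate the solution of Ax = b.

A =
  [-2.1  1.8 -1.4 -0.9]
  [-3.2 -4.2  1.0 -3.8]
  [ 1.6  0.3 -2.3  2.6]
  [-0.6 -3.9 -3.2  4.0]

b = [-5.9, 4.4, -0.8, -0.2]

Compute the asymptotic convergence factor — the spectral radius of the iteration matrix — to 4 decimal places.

Let D = diag(-2.1, -4.2, -2.3, 4); L, U the strict triangles.
GS T = -(D+L)⁻¹U: row 0 first, T[0,3] = -(-0.9)/(-2.1) = -0.4286; later rows by forward substitution.
  T[0,:] = [+0.0000 +0.8571 -0.6667 -0.4286]
  T[1,:] = [+0.0000 -0.6531 +0.7460 -0.5782]
  T[2,:] = [+0.0000 +0.5111 -0.3665 +0.7569]
  T[3,:] = [+0.0000 -0.0993 +0.3342 -0.0226]
|λ(T)| sorted: 1.3427, 0.3702, 0.0696, 0.0000.
ρ(T) = max|λ| = 1.3427; 1.3427 > 1: divergent.

1.3427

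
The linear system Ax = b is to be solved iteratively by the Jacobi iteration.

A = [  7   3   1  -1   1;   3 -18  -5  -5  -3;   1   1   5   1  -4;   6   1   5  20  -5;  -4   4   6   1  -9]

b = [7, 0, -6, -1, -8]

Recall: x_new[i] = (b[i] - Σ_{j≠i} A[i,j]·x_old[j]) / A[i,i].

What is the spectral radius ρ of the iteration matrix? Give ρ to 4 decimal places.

Diagonal D = diag(7, -18, 5, 20, -9); L, U strict lower/upper.
Jacobi: T = -D⁻¹(L+U), T[2,1] = -(1)/(5) = -0.2000; T[2,2] = 0.
  T[0,:] = [+0.0000 -0.4286 -0.1429 +0.1429 -0.1429]
  T[1,:] = [+0.1667 +0.0000 -0.2778 -0.2778 -0.1667]
  T[2,:] = [-0.2000 -0.2000 +0.0000 -0.2000 +0.8000]
  T[3,:] = [-0.3000 -0.0500 -0.2500 +0.0000 +0.2500]
  T[4,:] = [-0.4444 +0.4444 +0.6667 +0.1111 +0.0000]
moduli |λ_i(T)| = 0.9132, 0.6445, 0.4302, 0.4302, 0.2215.
ρ = 0.9132; 0.9132 < 1, so it converges for any x₀.

0.9132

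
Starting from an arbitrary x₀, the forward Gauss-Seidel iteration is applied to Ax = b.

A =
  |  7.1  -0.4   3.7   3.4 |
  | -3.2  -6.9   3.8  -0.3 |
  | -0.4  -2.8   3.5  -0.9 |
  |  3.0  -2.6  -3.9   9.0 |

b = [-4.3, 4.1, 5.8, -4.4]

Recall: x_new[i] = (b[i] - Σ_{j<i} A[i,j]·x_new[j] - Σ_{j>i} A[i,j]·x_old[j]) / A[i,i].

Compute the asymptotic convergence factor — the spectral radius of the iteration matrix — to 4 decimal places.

Diagonal D = diag(7.1, -6.9, 3.5, 9); L, U strict lower/upper.
GS T = -(D+L)⁻¹U: row 0 first, T[0,1] = -(-0.4)/(7.1) = +0.0563; later rows by forward substitution.
  T[0,:] = [+0.0000 +0.0563 -0.5211 -0.4789]
  T[1,:] = [+0.0000 -0.0261 +0.7924 +0.1786]
  T[2,:] = [+0.0000 -0.0145 +0.5744 +0.3453]
  T[3,:] = [+0.0000 -0.0326 +0.6515 +0.3609]
|λ(T)| sorted: 0.9327, 0.0665, 0.0429, 0.0000.
ρ = 0.9327; 0.9327 < 1, so it converges for any x₀.

0.9327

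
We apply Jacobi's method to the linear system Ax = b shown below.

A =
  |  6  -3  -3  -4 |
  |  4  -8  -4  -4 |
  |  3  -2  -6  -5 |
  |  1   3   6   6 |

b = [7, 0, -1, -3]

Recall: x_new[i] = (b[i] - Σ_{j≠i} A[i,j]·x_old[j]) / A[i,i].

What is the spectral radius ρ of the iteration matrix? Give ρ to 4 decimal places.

1.5260

A = D + L + U where D = diag(6, -8, -6, 6).
Jacobi T = -D⁻¹(L+U): T[2,0] = -(3)/(-6) = +0.5000; T[2,2] = 0.
  T[0,:] = [+0.0000 +0.5000 +0.5000 +0.6667]
  T[1,:] = [+0.5000 +0.0000 -0.5000 -0.5000]
  T[2,:] = [+0.5000 -0.3333 +0.0000 -0.8333]
  T[3,:] = [-0.1667 -0.5000 -1.0000 +0.0000]
eigenvalue magnitudes: 1.5260, 0.7447, 0.6019, 0.1793.
spectral radius ρ = 1.5260; 1.5260 > 1: divergent.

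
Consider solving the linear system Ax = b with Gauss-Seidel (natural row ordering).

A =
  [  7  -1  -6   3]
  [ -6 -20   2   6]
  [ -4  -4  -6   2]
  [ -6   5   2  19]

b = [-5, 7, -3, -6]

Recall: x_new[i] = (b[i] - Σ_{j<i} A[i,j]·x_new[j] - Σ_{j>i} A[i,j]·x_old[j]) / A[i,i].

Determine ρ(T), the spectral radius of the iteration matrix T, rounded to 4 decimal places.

0.7823

A = D + L + U where D = diag(7, -20, -6, 19).
Gauss-Seidel: T = -(D+L)⁻¹U, row 0 first, T[0,3] = -(3)/(7) = -0.4286; later rows by forward substitution.
  T[0,:] = [+0.0000 +0.1429 +0.8571 -0.4286]
  T[1,:] = [+0.0000 -0.0429 -0.1571 +0.4286]
  T[2,:] = [+0.0000 -0.0667 -0.4667 +0.3333]
  T[3,:] = [+0.0000 +0.0634 +0.3612 -0.2832]
eigenvalue magnitudes: 0.7823, 0.0494, 0.0389, 0.0000.
spectral radius ρ = 0.7823; 0.7823 < 1: convergent.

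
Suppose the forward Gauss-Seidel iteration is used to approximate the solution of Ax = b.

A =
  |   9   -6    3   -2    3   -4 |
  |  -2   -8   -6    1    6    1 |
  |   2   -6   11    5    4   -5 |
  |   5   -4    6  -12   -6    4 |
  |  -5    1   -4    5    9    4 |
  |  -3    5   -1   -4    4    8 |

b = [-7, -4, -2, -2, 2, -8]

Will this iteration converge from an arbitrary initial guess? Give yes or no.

no

A = D + L + U where D = diag(9, -8, 11, -12, 9, 8).
T_GS = -(D+L)⁻¹U: row 0 first, T[0,1] = -(-6)/(9) = +0.6667; later rows by forward substitution.
  T[0,:] = [+0.0000  +0.6667  -0.3333  +0.2222  -0.3333  +0.4444]
  T[1,:] = [+0.0000  -0.1667  -0.6667  +0.0694  +0.8333  +0.0139]
  T[2,:] = [+0.0000  -0.2121  -0.3030  -0.4571  +0.1515  +0.3813]
  T[3,:] = [+0.0000  +0.2273  -0.0682  -0.1591  -0.8409  +0.7045]
  T[4,:] = [+0.0000  +0.1684  -0.2079  +0.0010  +0.2567  -0.4210]
  T[5,:] = [+0.0000  +0.3571  +0.3237  -0.0972  -1.1757  +0.7684]
|roots of det(T-λI)|: 1.1856, 0.8684, 0.4229, 0.3907, 0.1113, 0.0000.
spectral radius ρ = 1.1856; 1.1856 > 1: divergent.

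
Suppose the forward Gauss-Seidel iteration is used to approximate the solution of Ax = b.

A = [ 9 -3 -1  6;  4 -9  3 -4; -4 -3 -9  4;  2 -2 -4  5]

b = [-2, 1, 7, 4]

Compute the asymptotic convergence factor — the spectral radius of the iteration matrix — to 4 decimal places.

0.8372

Split A = D + L + U, D = diag(9, -9, -9, 5).
T_GS = -(D+L)⁻¹U: row 0 first, T[0,3] = -(6)/(9) = -0.6667; later rows by forward substitution.
  T[0,:] = [+0.0000 +0.3333 +0.1111 -0.6667]
  T[1,:] = [+0.0000 +0.1481 +0.3827 -0.7407]
  T[2,:] = [+0.0000 -0.1975 -0.1770 +0.9877]
  T[3,:] = [+0.0000 -0.2321 -0.0329 +0.7605]
|eigenvalues of T|: 0.8372, 0.2152, 0.1097, 0.0000.
spectral radius ρ = 0.8372; 0.8372 < 1: convergent.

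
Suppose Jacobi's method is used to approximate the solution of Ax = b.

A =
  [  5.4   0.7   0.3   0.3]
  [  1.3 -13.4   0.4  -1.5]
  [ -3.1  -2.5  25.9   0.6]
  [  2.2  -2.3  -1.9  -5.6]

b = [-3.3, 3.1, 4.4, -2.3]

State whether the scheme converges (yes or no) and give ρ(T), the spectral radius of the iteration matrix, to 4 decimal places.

Split A = D + L + U, D = diag(5.4, -13.4, 25.9, -5.6).
Jacobi T = -D⁻¹(L+U): T[3,0] = -(2.2)/(-5.6) = +0.3929; T[3,3] = 0.
  T[0,:] = [+0.0000, -0.1296, -0.0556, -0.0556]
  T[1,:] = [+0.0970, +0.0000, +0.0299, -0.1119]
  T[2,:] = [+0.1197, +0.0965, +0.0000, -0.0232]
  T[3,:] = [+0.3929, -0.4107, -0.3393, +0.0000]
|roots of det(T-λI)|: 0.2676, 0.2224, 0.2224, 0.0269.
ρ(T) = max|λ| = 0.2676; 0.2676 < 1 ⇒ converges.

yes, ρ = 0.2676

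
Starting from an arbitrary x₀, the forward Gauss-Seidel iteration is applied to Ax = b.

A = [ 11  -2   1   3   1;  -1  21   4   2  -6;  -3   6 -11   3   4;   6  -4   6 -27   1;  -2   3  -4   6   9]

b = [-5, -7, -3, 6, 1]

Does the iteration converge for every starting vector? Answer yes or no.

Let D = diag(11, 21, -11, -27, 9); L, U the strict triangles.
Gauss-Seidel: T = -(D+L)⁻¹U, row 0 first, T[0,1] = -(-2)/(11) = +0.1818; later rows by forward substitution.
  T[0,:] = [+0.0000, +0.1818, -0.0909, -0.2727, -0.0909]
  T[1,:] = [+0.0000, +0.0087, -0.1948, -0.1082, +0.2814]
  T[2,:] = [+0.0000, -0.0449, -0.0815, +0.2881, +0.5419]
  T[3,:] = [+0.0000, +0.0292, -0.0094, +0.0194, +0.0956]
  T[4,:] = [+0.0000, -0.0019, +0.0148, +0.0905, +0.0631]
|eigenvalues of T|: 0.1674, 0.1134, 0.1134, 0.0361, 0.0000.
ρ = 0.1674; 0.1674 < 1, so it converges for any x₀.

yes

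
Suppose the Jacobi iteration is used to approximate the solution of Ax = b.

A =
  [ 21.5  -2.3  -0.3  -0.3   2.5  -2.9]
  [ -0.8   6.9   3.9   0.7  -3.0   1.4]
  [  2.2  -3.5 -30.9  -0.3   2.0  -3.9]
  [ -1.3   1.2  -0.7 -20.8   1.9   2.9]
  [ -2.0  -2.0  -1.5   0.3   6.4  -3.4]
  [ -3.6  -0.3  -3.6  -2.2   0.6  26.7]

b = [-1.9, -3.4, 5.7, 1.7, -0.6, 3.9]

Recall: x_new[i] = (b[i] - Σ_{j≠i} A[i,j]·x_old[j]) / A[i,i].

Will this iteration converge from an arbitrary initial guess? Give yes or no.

yes

Write A = D+L+U with D = diag(21.5, 6.9, -30.9, -20.8, 6.4, 26.7).
Jacobi: T = -D⁻¹(L+U), T[1,4] = -(-3)/(6.9) = +0.4348; T[1,1] = 0.
  T[0,:] = [+0.0000 +0.1070 +0.0140 +0.0140 -0.1163 +0.1349]
  T[1,:] = [+0.1159 +0.0000 -0.5652 -0.1014 +0.4348 -0.2029]
  T[2,:] = [+0.0712 -0.1133 +0.0000 -0.0097 +0.0647 -0.1262]
  T[3,:] = [-0.0625 +0.0577 -0.0337 +0.0000 +0.0913 +0.1394]
  T[4,:] = [+0.3125 +0.3125 +0.2344 -0.0469 +0.0000 +0.5312]
  T[5,:] = [+0.1348 +0.0112 +0.1348 +0.0824 -0.0225 +0.0000]
|eigenvalues of T|: 0.4722, 0.3887, 0.1415, 0.1415, 0.0969, 0.0855.
ρ(T) = max|λ| = 0.4722; 0.4722 < 1 ⇒ converges.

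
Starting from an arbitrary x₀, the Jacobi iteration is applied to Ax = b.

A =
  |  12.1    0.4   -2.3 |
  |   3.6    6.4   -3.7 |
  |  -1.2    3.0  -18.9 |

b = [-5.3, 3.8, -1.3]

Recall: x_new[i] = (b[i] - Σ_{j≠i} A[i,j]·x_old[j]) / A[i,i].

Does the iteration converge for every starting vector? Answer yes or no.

yes

Write A = D+L+U with D = diag(12.1, 6.4, -18.9).
Jacobi T = -D⁻¹(L+U): T[2,0] = -(-1.2)/(-18.9) = -0.0635; T[2,2] = 0.
  T[0,:] = [+0.0000, -0.0331, +0.1901]
  T[1,:] = [-0.5625, +0.0000, +0.5781]
  T[2,:] = [-0.0635, +0.1587, +0.0000]
|eigenvalues of T|: 0.3746, 0.2051, 0.2051.
spectral radius ρ = 0.3746; 0.3746 < 1: convergent.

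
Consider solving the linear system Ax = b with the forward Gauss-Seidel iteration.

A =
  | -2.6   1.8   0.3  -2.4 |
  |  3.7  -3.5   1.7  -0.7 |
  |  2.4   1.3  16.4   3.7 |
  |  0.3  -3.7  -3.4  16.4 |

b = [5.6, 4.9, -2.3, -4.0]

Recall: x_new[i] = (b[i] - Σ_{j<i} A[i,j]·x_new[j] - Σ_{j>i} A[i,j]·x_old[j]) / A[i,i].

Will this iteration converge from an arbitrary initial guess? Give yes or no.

Split A = D + L + U, D = diag(-2.6, -3.5, 16.4, 16.4).
GS T = -(D+L)⁻¹U: row 0 first, T[0,2] = -(0.3)/(-2.6) = +0.1154; later rows by forward substitution.
  T[0,:] = [+0.0000  +0.6923  +0.1154  -0.9231]
  T[1,:] = [+0.0000  +0.7319  +0.6077  -1.1758]
  T[2,:] = [+0.0000  -0.1593  -0.0651  +0.0027]
  T[3,:] = [+0.0000  +0.1194  +0.1215  -0.2478]
moduli |λ_i(T)| = 0.3633, 0.0618, 0.0618, 0.0000.
ρ = 0.3633; 0.3633 < 1, so it converges for any x₀.

yes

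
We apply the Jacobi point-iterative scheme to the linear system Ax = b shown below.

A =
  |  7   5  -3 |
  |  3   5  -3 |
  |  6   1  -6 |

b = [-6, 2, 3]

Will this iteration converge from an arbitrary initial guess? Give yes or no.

no

Write A = D+L+U with D = diag(7, 5, -6).
Jacobi: T = -D⁻¹(L+U), T[1,0] = -(3)/(5) = -0.6000; T[1,1] = 0.
  T[0,:] = [+0.0000, -0.7143, +0.4286]
  T[1,:] = [-0.6000, +0.0000, +0.6000]
  T[2,:] = [+1.0000, +0.1667, +0.0000]
|eigenvalues of T|: 1.1667, 0.6357, 0.6357.
ρ(T) = max|λ| = 1.1667; 1.1667 > 1, so it fails to converge.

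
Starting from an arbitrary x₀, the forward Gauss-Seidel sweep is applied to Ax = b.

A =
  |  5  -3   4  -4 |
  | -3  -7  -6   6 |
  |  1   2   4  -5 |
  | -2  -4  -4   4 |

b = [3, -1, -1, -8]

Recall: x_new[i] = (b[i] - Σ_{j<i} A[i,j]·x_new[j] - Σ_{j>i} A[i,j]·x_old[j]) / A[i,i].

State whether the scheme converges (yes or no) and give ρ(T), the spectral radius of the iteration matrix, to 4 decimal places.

Diagonal D = diag(5, -7, 4, 4); L, U strict lower/upper.
Gauss-Seidel: T = -(D+L)⁻¹U, row 0 first, T[0,2] = -(4)/(5) = -0.8000; later rows by forward substitution.
  T[0,:] = [+0.0000, +0.6000, -0.8000, +0.8000]
  T[1,:] = [+0.0000, -0.2571, -0.5143, +0.5143]
  T[2,:] = [+0.0000, -0.0214, +0.4571, +0.7929]
  T[3,:] = [+0.0000, +0.0214, -0.4571, +1.7071]
|λ(T)| sorted: 1.2500, 0.9328, 0.2757, 0.0000.
ρ(T) = max|λ| = 1.2500; 1.2500 > 1: divergent.

no, ρ = 1.2500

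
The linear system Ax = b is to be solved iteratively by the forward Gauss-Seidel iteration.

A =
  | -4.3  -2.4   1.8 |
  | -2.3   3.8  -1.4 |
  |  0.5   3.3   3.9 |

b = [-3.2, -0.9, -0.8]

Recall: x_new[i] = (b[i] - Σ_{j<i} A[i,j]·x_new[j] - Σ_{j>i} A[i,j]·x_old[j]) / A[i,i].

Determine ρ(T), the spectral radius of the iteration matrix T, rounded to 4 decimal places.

0.9455

Diagonal D = diag(-4.3, 3.8, 3.9); L, U strict lower/upper.
T_GS = -(D+L)⁻¹U: row 0 first, T[0,1] = -(-2.4)/(-4.3) = -0.5581; later rows by forward substitution.
  T[0,:] = [+0.0000, -0.5581, +0.4186]
  T[1,:] = [+0.0000, -0.3378, +0.6218]
  T[2,:] = [+0.0000, +0.3574, -0.5798]
|roots of det(T-λI)|: 0.9455, 0.0279, 0.0000.
ρ(T) = max|λ| = 0.9455; 0.9455 < 1, so it converges for any x₀.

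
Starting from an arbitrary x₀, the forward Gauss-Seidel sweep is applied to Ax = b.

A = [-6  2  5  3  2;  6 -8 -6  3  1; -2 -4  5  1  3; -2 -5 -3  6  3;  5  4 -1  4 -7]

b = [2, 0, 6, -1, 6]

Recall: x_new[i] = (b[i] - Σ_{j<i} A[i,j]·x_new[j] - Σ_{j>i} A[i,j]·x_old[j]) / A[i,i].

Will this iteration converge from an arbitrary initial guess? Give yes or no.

Diagonal D = diag(-6, -8, 5, 6, -7); L, U strict lower/upper.
T_GS = -(D+L)⁻¹U: row 0 first, T[0,1] = -(2)/(-6) = +0.3333; later rows by forward substitution.
  T[0,:] = [+0.0000, +0.3333, +0.8333, +0.5000, +0.3333]
  T[1,:] = [+0.0000, +0.2500, -0.1250, +0.7500, +0.3750]
  T[2,:] = [+0.0000, +0.3333, +0.2333, +0.6000, -0.1667]
  T[3,:] = [+0.0000, +0.4861, +0.2903, +1.0917, -0.1597]
  T[4,:] = [+0.0000, +0.6111, +0.6563, +1.3238, +0.3849]
eigenvalue magnitudes: 1.4844, 0.3418, 0.1876, 0.1876, 0.0000.
spectral radius ρ = 1.4844; 1.4844 > 1 ⇒ diverges.

no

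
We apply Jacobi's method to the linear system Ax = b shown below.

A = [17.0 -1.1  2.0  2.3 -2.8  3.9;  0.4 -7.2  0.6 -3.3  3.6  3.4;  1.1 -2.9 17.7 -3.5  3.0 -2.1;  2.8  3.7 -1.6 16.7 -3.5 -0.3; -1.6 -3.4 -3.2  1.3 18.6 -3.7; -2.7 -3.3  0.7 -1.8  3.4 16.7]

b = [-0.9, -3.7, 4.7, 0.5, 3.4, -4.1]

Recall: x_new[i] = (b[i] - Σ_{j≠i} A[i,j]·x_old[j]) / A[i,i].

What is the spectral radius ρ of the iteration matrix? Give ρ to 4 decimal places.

Diagonal D = diag(17, -7.2, 17.7, 16.7, 18.6, 16.7); L, U strict lower/upper.
Jacobi T = -D⁻¹(L+U): T[0,3] = -(2.3)/(17) = -0.1353; T[0,0] = 0.
  T[0,:] = [+0.0000, +0.0647, -0.1176, -0.1353, +0.1647, -0.2294]
  T[1,:] = [+0.0556, +0.0000, +0.0833, -0.4583, +0.5000, +0.4722]
  T[2,:] = [-0.0621, +0.1638, +0.0000, +0.1977, -0.1695, +0.1186]
  T[3,:] = [-0.1677, -0.2216, +0.0958, +0.0000, +0.2096, +0.0180]
  T[4,:] = [+0.0860, +0.1828, +0.1720, -0.0699, +0.0000, +0.1989]
  T[5,:] = [+0.1617, +0.1976, -0.0419, +0.1078, -0.2036, +0.0000]
moduli |λ_i(T)| = 0.5118, 0.3670, 0.3297, 0.1490, 0.1490, 0.1487.
spectral radius ρ = 0.5118; 0.5118 < 1, so it converges for any x₀.

0.5118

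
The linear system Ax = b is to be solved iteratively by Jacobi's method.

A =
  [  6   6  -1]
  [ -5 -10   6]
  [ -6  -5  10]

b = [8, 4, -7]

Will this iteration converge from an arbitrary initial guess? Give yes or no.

Write A = D+L+U with D = diag(6, -10, 10).
T_J = -D⁻¹(L+U): T[0,1] = -(6)/(6) = -1.0000; T[0,0] = 0.
  T[0,:] = [+0.0000, -1.0000, +0.1667]
  T[1,:] = [-0.5000, +0.0000, +0.6000]
  T[2,:] = [+0.6000, +0.5000, +0.0000]
eigenvalue magnitudes: 1.1217, 0.5984, 0.5984.
ρ(T) = max|λ| = 1.1217; 1.1217 > 1: divergent.

no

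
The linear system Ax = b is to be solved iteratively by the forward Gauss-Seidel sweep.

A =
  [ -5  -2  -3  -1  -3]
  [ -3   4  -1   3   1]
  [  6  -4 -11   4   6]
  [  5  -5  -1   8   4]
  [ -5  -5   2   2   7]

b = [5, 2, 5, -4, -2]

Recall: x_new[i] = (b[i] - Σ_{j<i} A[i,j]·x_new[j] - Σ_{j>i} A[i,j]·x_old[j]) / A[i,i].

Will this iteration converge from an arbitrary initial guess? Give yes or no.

Write A = D+L+U with D = diag(-5, 4, -11, 8, 7).
GS T = -(D+L)⁻¹U: row 0 first, T[0,3] = -(-1)/(-5) = -0.2000; later rows by forward substitution.
  T[0,:] = [+0.0000  -0.4000  -0.6000  -0.2000  -0.6000]
  T[1,:] = [+0.0000  -0.3000  -0.2000  -0.9000  -0.7000]
  T[2,:] = [+0.0000  -0.1091  -0.2545  +0.5818  +0.4727]
  T[3,:] = [+0.0000  +0.0489  +0.2182  -0.3648  -0.5034]
  T[4,:] = [+0.0000  -0.4828  -0.5610  -0.8477  -0.9198]
|eigenvalues of T|: 1.4821, 0.2737, 0.2254, 0.1420, 0.0000.
ρ = 1.4821; 1.4821 > 1, so it fails to converge.

no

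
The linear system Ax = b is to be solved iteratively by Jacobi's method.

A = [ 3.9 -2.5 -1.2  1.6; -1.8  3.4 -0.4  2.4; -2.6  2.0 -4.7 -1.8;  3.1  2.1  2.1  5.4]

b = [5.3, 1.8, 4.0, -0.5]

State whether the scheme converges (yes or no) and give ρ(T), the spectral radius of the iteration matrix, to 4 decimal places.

Let D = diag(3.9, 3.4, -4.7, 5.4); L, U the strict triangles.
T_J = -D⁻¹(L+U): T[2,3] = -(-1.8)/(-4.7) = -0.3830; T[2,2] = 0.
  T[0,:] = [+0.0000 +0.6410 +0.3077 -0.4103]
  T[1,:] = [+0.5294 +0.0000 +0.1176 -0.7059]
  T[2,:] = [-0.5532 +0.4255 +0.0000 -0.3830]
  T[3,:] = [-0.5741 -0.3889 -0.3889 +0.0000]
|λ(T)| sorted: 1.1436, 0.6435, 0.6435, 0.0137.
ρ(T) = max|λ| = 1.1436; 1.1436 > 1: divergent.

no, ρ = 1.1436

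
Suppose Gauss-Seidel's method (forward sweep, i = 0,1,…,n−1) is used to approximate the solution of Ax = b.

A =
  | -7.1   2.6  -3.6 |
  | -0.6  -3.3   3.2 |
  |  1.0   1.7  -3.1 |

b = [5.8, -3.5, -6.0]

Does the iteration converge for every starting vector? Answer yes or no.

Diagonal D = diag(-7.1, -3.3, -3.1); L, U strict lower/upper.
T_GS = -(D+L)⁻¹U: row 0 first, T[0,1] = -(2.6)/(-7.1) = +0.3662; later rows by forward substitution.
  T[0,:] = [+0.0000, +0.3662, -0.5070]
  T[1,:] = [+0.0000, -0.0666, +1.0619]
  T[2,:] = [+0.0000, +0.0816, +0.4188]
moduli |λ_i(T)| = 0.5576, 0.2054, 0.0000.
ρ(T) = max|λ| = 0.5576; 0.5576 < 1, so it converges for any x₀.

yes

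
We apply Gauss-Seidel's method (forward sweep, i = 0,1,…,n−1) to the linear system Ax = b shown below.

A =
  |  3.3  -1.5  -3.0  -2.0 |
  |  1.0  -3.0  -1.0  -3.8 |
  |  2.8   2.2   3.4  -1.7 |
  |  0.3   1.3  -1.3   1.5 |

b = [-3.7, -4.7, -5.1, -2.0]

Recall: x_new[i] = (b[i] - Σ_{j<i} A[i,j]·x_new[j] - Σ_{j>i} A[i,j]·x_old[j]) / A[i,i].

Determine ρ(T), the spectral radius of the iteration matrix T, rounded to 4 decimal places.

Diagonal D = diag(3.3, -3, 3.4, 1.5); L, U strict lower/upper.
GS T = -(D+L)⁻¹U: row 0 first, T[0,3] = -(-2)/(3.3) = +0.6061; later rows by forward substitution.
  T[0,:] = [+0.0000  +0.4545  +0.9091  +0.6061]
  T[1,:] = [+0.0000  +0.1515  -0.0303  -1.0646]
  T[2,:] = [+0.0000  -0.4724  -0.7291  +0.6898]
  T[3,:] = [+0.0000  -0.6316  -0.7874  +1.3993]
|roots of det(T-λI)|: 1.5249, 0.6887, 0.0144, 0.0000.
spectral radius ρ = 1.5249; 1.5249 > 1: divergent.

1.5249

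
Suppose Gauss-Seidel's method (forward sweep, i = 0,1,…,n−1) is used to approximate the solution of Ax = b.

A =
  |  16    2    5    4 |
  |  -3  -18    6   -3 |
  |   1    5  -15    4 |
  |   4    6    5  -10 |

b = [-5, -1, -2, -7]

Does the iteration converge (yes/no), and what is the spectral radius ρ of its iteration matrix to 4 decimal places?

yes, ρ = 0.2260

Write A = D+L+U with D = diag(16, -18, -15, -10).
GS T = -(D+L)⁻¹U: row 0 first, T[0,3] = -(4)/(16) = -0.2500; later rows by forward substitution.
  T[0,:] = [+0.0000  -0.1250  -0.3125  -0.2500]
  T[1,:] = [+0.0000  +0.0208  +0.3854  -0.1250]
  T[2,:] = [+0.0000  -0.0014  +0.1076  +0.2083]
  T[3,:] = [+0.0000  -0.0382  +0.1601  -0.0708]
|roots of det(T-λI)|: 0.2260, 0.1630, 0.1206, 0.0000.
spectral radius ρ = 0.2260; 0.2260 < 1: convergent.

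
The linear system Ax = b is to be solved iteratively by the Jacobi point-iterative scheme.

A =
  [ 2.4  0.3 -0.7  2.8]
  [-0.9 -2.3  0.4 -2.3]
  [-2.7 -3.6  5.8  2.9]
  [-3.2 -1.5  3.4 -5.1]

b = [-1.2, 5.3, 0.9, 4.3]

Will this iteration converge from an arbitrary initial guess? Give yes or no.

no

Write A = D+L+U with D = diag(2.4, -2.3, 5.8, -5.1).
T_J = -D⁻¹(L+U): T[2,1] = -(-3.6)/(5.8) = +0.6207; T[2,2] = 0.
  T[0,:] = [+0.0000 -0.1250 +0.2917 -1.1667]
  T[1,:] = [-0.3913 +0.0000 +0.1739 -1.0000]
  T[2,:] = [+0.4655 +0.6207 +0.0000 -0.5000]
  T[3,:] = [-0.6275 -0.2941 +0.6667 +0.0000]
|eigenvalues of T|: 1.3505, 0.6829, 0.6829, 0.3855.
ρ(T) = max|λ| = 1.3505; 1.3505 > 1 ⇒ diverges.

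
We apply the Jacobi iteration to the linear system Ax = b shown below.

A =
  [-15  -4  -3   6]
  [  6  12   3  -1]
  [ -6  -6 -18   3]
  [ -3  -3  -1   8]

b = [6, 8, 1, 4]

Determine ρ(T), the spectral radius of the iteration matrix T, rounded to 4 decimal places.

Diagonal D = diag(-15, 12, -18, 8); L, U strict lower/upper.
Jacobi T = -D⁻¹(L+U): T[0,3] = -(6)/(-15) = +0.4000; T[0,0] = 0.
  T[0,:] = [+0.0000 -0.2667 -0.2000 +0.4000]
  T[1,:] = [-0.5000 +0.0000 -0.2500 +0.0833]
  T[2,:] = [-0.3333 -0.3333 +0.0000 +0.1667]
  T[3,:] = [+0.3750 +0.3750 +0.1250 +0.0000]
|roots of det(T-λI)|: 0.8532, 0.3799, 0.3799, 0.1373.
spectral radius ρ = 0.8532; 0.8532 < 1, so it converges for any x₀.

0.8532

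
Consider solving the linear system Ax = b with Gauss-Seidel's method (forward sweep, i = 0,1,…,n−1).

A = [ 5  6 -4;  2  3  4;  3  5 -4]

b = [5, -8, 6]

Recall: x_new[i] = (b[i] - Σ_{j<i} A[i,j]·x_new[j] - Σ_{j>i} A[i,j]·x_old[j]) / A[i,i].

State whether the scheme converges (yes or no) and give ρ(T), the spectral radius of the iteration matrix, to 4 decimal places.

A = D + L + U where D = diag(5, 3, -4).
T_GS = -(D+L)⁻¹U: row 0 first, T[0,1] = -(6)/(5) = -1.2000; later rows by forward substitution.
  T[0,:] = [+0.0000, -1.2000, +0.8000]
  T[1,:] = [+0.0000, +0.8000, -1.8667]
  T[2,:] = [+0.0000, +0.1000, -1.7333]
moduli |λ_i(T)| = 1.6574, 0.7240, 0.0000.
ρ = 1.6574; 1.6574 > 1 ⇒ diverges.

no, ρ = 1.6574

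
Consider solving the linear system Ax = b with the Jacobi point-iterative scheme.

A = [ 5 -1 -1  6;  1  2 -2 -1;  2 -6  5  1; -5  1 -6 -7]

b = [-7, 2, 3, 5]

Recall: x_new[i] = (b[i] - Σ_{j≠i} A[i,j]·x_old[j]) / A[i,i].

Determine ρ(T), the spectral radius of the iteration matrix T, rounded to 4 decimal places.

1.4646

Diagonal D = diag(5, 2, 5, -7); L, U strict lower/upper.
Jacobi: T = -D⁻¹(L+U), T[2,1] = -(-6)/(5) = +1.2000; T[2,2] = 0.
  T[0,:] = [+0.0000  +0.2000  +0.2000  -1.2000]
  T[1,:] = [-0.5000  +0.0000  +1.0000  +0.5000]
  T[2,:] = [-0.4000  +1.2000  +0.0000  -0.2000]
  T[3,:] = [-0.7143  +0.1429  -0.8571  +0.0000]
eigenvalue magnitudes: 1.4646, 1.2400, 1.2400, 0.6991.
ρ(T) = max|λ| = 1.4646; 1.4646 > 1, so it fails to converge.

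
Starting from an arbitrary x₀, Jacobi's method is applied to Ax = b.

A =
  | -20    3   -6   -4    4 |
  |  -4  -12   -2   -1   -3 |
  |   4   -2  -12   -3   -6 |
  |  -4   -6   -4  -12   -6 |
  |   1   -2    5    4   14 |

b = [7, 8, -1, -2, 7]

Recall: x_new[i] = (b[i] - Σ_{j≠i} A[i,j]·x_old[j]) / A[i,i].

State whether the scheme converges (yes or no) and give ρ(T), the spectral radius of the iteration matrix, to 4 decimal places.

Write A = D+L+U with D = diag(-20, -12, -12, -12, 14).
T_J = -D⁻¹(L+U): T[0,4] = -(4)/(-20) = +0.2000; T[0,0] = 0.
  T[0,:] = [+0.0000 +0.1500 -0.3000 -0.2000 +0.2000]
  T[1,:] = [-0.3333 +0.0000 -0.1667 -0.0833 -0.2500]
  T[2,:] = [+0.3333 -0.1667 +0.0000 -0.2500 -0.5000]
  T[3,:] = [-0.3333 -0.5000 -0.3333 +0.0000 -0.5000]
  T[4,:] = [-0.0714 +0.1429 -0.3571 -0.2857 +0.0000]
eigenvalue magnitudes: 0.8258, 0.4587, 0.4587, 0.2222, 0.0056.
ρ(T) = max|λ| = 0.8258; 0.8258 < 1 ⇒ converges.

yes, ρ = 0.8258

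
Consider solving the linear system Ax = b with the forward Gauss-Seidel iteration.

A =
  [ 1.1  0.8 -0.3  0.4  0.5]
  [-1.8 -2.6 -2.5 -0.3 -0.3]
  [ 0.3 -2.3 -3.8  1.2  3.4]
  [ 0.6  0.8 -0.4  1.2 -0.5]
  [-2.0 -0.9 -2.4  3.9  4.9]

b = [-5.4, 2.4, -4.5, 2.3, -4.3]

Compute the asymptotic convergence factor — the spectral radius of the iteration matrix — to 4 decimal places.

1.2987

Split A = D + L + U, D = diag(1.1, -2.6, -3.8, 1.2, 4.9).
T_GS = -(D+L)⁻¹U: row 0 first, T[0,1] = -(0.8)/(1.1) = -0.7273; later rows by forward substitution.
  T[0,:] = [+0.0000  -0.7273  +0.2727  -0.3636  -0.4545]
  T[1,:] = [+0.0000  +0.5035  -1.1503  +0.1364  +0.1993]
  T[2,:] = [+0.0000  -0.3622  +0.7178  +0.2045  +0.7382]
  T[3,:] = [+0.0000  -0.0927  +0.8698  +0.1591  +0.7571]
  T[4,:] = [+0.0000  -0.3079  -0.4407  -0.1498  -0.3900]
|λ(T)| sorted: 1.2987, 0.5623, 0.5623, 0.0914, 0.0000.
ρ = 1.2987; 1.2987 > 1, so it fails to converge.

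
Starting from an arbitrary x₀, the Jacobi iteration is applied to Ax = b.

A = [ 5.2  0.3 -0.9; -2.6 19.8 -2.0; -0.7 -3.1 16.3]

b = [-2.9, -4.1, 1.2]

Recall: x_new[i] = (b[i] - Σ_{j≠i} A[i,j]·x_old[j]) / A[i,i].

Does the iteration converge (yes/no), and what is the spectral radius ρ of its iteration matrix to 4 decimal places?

Split A = D + L + U, D = diag(5.2, 19.8, 16.3).
T_J = -D⁻¹(L+U): T[0,1] = -(0.3)/(5.2) = -0.0577; T[0,0] = 0.
  T[0,:] = [+0.0000, -0.0577, +0.1731]
  T[1,:] = [+0.1313, +0.0000, +0.1010]
  T[2,:] = [+0.0429, +0.1902, +0.0000]
|λ(T)| sorted: 0.1989, 0.1431, 0.1431.
spectral radius ρ = 0.1989; 0.1989 < 1 ⇒ converges.

yes, ρ = 0.1989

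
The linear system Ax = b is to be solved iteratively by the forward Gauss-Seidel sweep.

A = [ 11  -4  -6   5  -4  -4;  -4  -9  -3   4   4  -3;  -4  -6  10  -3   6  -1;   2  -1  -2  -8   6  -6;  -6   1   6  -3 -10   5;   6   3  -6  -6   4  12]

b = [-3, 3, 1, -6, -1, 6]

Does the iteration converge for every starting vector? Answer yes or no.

Split A = D + L + U, D = diag(11, -9, 10, -8, -10, 12).
GS T = -(D+L)⁻¹U: row 0 first, T[0,1] = -(-4)/(11) = +0.3636; later rows by forward substitution.
  T[0,:] = [+0.0000  +0.3636  +0.5455  -0.4545  +0.3636  +0.3636]
  T[1,:] = [+0.0000  -0.1616  -0.5758  +0.6465  +0.2828  -0.4949]
  T[2,:] = [+0.0000  +0.0485  -0.1273  +0.5061  -0.2848  -0.0515]
  T[3,:] = [+0.0000  +0.0990  +0.2402  -0.3210  +0.8768  -0.5843]
  T[4,:] = [+0.0000  -0.2349  -0.5333  +0.7373  -0.6238  +0.3767]
  T[5,:] = [+0.0000  +0.0106  +0.1054  -0.0876  +0.2514  -0.5016]
moduli |λ_i(T)| = 1.6871, 0.3742, 0.3253, 0.3253, 0.1021, 0.0000.
ρ = 1.6871; 1.6871 > 1 ⇒ diverges.

no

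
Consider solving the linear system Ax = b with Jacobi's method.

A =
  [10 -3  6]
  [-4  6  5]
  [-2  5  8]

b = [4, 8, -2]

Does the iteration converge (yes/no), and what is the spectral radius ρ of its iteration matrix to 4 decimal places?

yes, ρ = 0.8847

A = D + L + U where D = diag(10, 6, 8).
T_J = -D⁻¹(L+U): T[0,1] = -(-3)/(10) = +0.3000; T[0,0] = 0.
  T[0,:] = [+0.0000, +0.3000, -0.6000]
  T[1,:] = [+0.6667, +0.0000, -0.8333]
  T[2,:] = [+0.2500, -0.6250, +0.0000]
eigenvalue magnitudes: 0.8847, 0.4604, 0.4604.
ρ = 0.8847; 0.8847 < 1 ⇒ converges.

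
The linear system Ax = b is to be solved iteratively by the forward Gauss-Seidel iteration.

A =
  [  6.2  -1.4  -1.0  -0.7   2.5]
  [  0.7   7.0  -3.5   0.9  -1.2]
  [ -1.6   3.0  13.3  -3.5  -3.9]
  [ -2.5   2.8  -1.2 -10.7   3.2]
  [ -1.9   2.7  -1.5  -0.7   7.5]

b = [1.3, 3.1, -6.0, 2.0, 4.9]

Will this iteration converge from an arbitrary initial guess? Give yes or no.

Diagonal D = diag(6.2, 7, 13.3, -10.7, 7.5); L, U strict lower/upper.
GS T = -(D+L)⁻¹U: row 0 first, T[0,4] = -(2.5)/(6.2) = -0.4032; later rows by forward substitution.
  T[0,:] = [+0.0000, +0.2258, +0.1613, +0.1129, -0.4032]
  T[1,:] = [+0.0000, -0.0226, +0.4839, -0.1399, +0.2118]
  T[2,:] = [+0.0000, +0.0323, -0.0897, +0.3083, +0.1970]
  T[3,:] = [+0.0000, -0.0623, +0.0990, -0.0976, +0.4266]
  T[4,:] = [+0.0000, +0.0660, -0.1420, +0.1315, -0.0992]
|λ(T)| sorted: 0.5052, 0.1711, 0.1711, 0.1523, 0.0000.
spectral radius ρ = 0.5052; 0.5052 < 1 ⇒ converges.

yes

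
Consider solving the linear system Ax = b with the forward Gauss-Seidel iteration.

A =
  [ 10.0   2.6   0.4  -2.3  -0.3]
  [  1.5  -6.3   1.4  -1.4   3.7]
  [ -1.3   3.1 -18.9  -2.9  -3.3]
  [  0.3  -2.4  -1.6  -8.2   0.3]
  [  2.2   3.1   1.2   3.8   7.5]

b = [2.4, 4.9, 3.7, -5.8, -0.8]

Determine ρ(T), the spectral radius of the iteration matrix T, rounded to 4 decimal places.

0.3874

A = D + L + U where D = diag(10, -6.3, -18.9, -8.2, 7.5).
T_GS = -(D+L)⁻¹U: row 0 first, T[0,1] = -(2.6)/(10) = -0.2600; later rows by forward substitution.
  T[0,:] = [+0.0000, -0.2600, -0.0400, +0.2300, +0.0300]
  T[1,:] = [+0.0000, -0.0619, +0.2127, -0.1675, +0.5944]
  T[2,:] = [+0.0000, +0.0077, +0.0376, -0.1967, -0.0792]
  T[3,:] = [+0.0000, +0.0071, -0.0711, +0.0958, -0.1209]
  T[4,:] = [+0.0000, +0.0970, -0.0462, -0.0153, -0.1806]
|roots of det(T-λI)|: 0.3874, 0.2140, 0.0789, 0.0145, 0.0000.
ρ(T) = max|λ| = 0.3874; 0.3874 < 1 ⇒ converges.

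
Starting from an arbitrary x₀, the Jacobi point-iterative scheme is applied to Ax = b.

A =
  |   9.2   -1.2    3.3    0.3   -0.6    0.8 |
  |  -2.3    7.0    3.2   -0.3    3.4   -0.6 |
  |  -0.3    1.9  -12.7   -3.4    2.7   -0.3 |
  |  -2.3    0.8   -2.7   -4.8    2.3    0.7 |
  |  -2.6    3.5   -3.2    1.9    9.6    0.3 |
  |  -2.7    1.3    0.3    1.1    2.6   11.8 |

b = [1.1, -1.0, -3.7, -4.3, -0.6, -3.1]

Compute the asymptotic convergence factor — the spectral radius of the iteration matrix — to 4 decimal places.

Split A = D + L + U, D = diag(9.2, 7, -12.7, -4.8, 9.6, 11.8).
T_J = -D⁻¹(L+U): T[1,3] = -(-0.3)/(7) = +0.0429; T[1,1] = 0.
  T[0,:] = [+0.0000, +0.1304, -0.3587, -0.0326, +0.0652, -0.0870]
  T[1,:] = [+0.3286, +0.0000, -0.4571, +0.0429, -0.4857, +0.0857]
  T[2,:] = [-0.0236, +0.1496, +0.0000, -0.2677, +0.2126, -0.0236]
  T[3,:] = [-0.4792, +0.1667, -0.5625, +0.0000, +0.4792, +0.1458]
  T[4,:] = [+0.2708, -0.3646, +0.3333, -0.1979, +0.0000, -0.0312]
  T[5,:] = [+0.2288, -0.1102, -0.0254, -0.0932, -0.2203, +0.0000]
eigenvalue magnitudes: 0.5812, 0.4553, 0.4553, 0.1819, 0.1370, 0.1313.
spectral radius ρ = 0.5812; 0.5812 < 1, so it converges for any x₀.

0.5812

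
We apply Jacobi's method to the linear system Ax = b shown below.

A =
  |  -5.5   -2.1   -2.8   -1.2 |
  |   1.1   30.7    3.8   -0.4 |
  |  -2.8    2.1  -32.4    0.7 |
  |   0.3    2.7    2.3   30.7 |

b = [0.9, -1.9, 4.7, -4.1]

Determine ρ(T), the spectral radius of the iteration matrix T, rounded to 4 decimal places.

A = D + L + U where D = diag(-5.5, 30.7, -32.4, 30.7).
Jacobi: T = -D⁻¹(L+U), T[1,3] = -(-0.4)/(30.7) = +0.0130; T[1,1] = 0.
  T[0,:] = [+0.0000  -0.3818  -0.5091  -0.2182]
  T[1,:] = [-0.0358  +0.0000  -0.1238  +0.0130]
  T[2,:] = [-0.0864  +0.0648  +0.0000  +0.0216]
  T[3,:] = [-0.0098  -0.0879  -0.0749  +0.0000]
eigenvalue magnitudes: 0.2635, 0.1660, 0.0649, 0.0649.
spectral radius ρ = 0.2635; 0.2635 < 1 ⇒ converges.

0.2635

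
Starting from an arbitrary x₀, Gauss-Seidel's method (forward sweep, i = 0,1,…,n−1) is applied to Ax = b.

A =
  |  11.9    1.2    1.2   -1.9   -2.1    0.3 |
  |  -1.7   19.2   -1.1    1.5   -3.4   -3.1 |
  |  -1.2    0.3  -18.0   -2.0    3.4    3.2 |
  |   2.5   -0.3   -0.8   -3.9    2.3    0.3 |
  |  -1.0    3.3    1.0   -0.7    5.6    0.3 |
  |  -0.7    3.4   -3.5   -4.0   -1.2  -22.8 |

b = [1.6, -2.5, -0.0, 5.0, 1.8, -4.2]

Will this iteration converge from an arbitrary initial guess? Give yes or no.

yes

Let D = diag(11.9, 19.2, -18, -3.9, 5.6, -22.8); L, U the strict triangles.
T_GS = -(D+L)⁻¹U: row 0 first, T[0,5] = -(0.3)/(11.9) = -0.0252; later rows by forward substitution.
  T[0,:] = [+0.0000 -0.1008 -0.1008 +0.1597 +0.1765 -0.0252]
  T[1,:] = [+0.0000 -0.0089 +0.0484 -0.0640 +0.1927 +0.1592]
  T[2,:] = [+0.0000 +0.0066 +0.0075 -0.1228 +0.1803 +0.1821]
  T[3,:] = [+0.0000 -0.0653 -0.0699 +0.1325 +0.6511 +0.0112]
  T[4,:] = [+0.0000 -0.0221 -0.0566 +0.1047 -0.0329 -0.1830]
  T[5,:] = [+0.0000 +0.0134 +0.0244 -0.0243 -0.1169 +0.0042]
moduli |λ_i(T)| = 0.3913, 0.2318, 0.0280, 0.0280, 0.0087, 0.0000.
ρ(T) = max|λ| = 0.3913; 0.3913 < 1, so it converges for any x₀.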